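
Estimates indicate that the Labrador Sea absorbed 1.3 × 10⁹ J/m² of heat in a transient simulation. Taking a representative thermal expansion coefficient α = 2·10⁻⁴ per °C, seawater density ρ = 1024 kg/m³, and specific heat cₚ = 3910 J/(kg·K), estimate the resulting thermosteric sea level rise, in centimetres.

Δh = αQ/(ρcₚ) = 2×10⁻⁴ × 1.3×10⁹ / (1024 × 3910) ≈ 0.064938 m

Δh ≈ 6.5 cm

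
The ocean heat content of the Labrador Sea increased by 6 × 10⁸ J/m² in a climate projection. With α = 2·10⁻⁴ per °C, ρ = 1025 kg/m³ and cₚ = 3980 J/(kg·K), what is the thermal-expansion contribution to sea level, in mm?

about 29 mm

Δh = αQ/(ρcₚ) = 2×10⁻⁴ × 6×10⁸ / (1025 × 3980) ≈ 0.029415 m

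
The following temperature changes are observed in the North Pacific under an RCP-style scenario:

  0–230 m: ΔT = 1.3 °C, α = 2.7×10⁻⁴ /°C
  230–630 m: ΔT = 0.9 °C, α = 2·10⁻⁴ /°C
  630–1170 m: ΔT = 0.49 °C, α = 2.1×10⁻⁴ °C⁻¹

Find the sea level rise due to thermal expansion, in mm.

230 × 1.3 × 2.7×10⁻⁴ = 0.08073 m
2×10⁻⁴ × 400 × 0.9 = 0.07200 m
630–1170 m: 0.49 × 2.1×10⁻⁴ × 540 = 0.055566 m
Δh = 0.08073 + 0.07200 + 0.055566 = 0.208296 m

210 mm of thermosteric rise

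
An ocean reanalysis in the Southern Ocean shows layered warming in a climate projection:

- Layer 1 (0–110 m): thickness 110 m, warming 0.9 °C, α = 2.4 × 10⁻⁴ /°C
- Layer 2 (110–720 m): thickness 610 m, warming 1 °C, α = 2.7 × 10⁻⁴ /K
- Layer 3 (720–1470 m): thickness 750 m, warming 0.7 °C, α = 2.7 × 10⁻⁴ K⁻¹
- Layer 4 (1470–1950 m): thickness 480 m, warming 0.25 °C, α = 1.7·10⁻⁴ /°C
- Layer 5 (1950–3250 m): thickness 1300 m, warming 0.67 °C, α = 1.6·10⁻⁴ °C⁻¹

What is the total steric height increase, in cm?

0–110 m: 110 × 0.9 × 2.4×10⁻⁴ = 0.02376 m
Layer 2: 2.7×10⁻⁴ × 610 × 1 = 0.16470 m
2.7×10⁻⁴ × 750 × 0.7 = 0.14175 m
1470–1950 m: 1.7×10⁻⁴ × 0.25 × 480 = 0.02040 m
1950–3250 m: 1300 × 1.6×10⁻⁴ × 0.67 = 0.13936 m
Δh = 0.02376 + 0.16470 + 0.14175 + 0.02040 + 0.13936 = 0.48997 m

Δh ≈ 49.0 cm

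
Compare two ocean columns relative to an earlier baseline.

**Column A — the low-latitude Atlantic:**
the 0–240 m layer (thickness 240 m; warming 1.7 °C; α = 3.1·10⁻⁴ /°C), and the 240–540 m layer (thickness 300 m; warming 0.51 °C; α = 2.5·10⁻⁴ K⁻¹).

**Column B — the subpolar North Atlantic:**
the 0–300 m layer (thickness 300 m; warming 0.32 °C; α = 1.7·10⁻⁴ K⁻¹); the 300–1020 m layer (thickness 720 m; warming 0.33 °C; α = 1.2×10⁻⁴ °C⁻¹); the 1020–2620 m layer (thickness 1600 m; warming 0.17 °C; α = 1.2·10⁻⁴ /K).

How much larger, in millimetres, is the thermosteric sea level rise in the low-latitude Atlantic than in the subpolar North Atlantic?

A 0–240 m: 240 × 1.7 × 3.1×10⁻⁴ = 0.12648 m
A 240–540 m: 300 × 2.5×10⁻⁴ × 0.51 = 0.03825 m
A total: 0.16473 m
B 0–300 m: 1.7×10⁻⁴ × 0.32 × 300 = 0.01632 m
B 1.2×10⁻⁴ × 0.33 × 720 = 0.028512 m
B Layer 3: 1600 × 0.17 × 1.2×10⁻⁴ = 0.03264 m
B total: 0.077472 m
Difference: 0.16473 − 0.077472 = 0.087258 m

Δh_A − Δh_B ≈ 87.3 mm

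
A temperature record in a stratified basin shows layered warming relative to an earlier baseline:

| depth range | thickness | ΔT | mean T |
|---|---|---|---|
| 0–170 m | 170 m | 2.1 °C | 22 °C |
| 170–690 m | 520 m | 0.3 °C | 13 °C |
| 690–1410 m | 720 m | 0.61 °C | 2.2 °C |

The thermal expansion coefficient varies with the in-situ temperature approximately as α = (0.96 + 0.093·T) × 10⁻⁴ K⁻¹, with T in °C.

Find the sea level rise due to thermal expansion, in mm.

Δh = 190 mm

Layer 1: α = (0.96 + 0.093×22)×10⁻⁴ = 3.006×10⁻⁴ K⁻¹
Layer 2: α = (0.96 + 0.093×13)×10⁻⁴ = 2.169×10⁻⁴ K⁻¹
Layer 3: α = (0.96 + 0.093×2.2)×10⁻⁴ = 1.1646×10⁻⁴ K⁻¹
2.1 × 3.006×10⁻⁴ × 170 = 0.1073142 m
170–690 m: 520 × 0.3 × 2.169×10⁻⁴ = 0.0338364 m
Layer 3: 720 × 0.61 × 1.1646×10⁻⁴ = 0.051149232 m
Δh = 0.1073142 + 0.0338364 + 0.051149232 = 0.192299832 m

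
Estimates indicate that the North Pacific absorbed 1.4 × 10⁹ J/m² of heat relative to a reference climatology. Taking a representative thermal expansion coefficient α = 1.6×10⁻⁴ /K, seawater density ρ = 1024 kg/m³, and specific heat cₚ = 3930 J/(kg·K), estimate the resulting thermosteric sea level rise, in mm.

Δh = αQ/(ρcₚ) = 1.6×10⁻⁴ × 1.4×10⁹ / (1024 × 3930) ≈ 0.055662 m

Δh ≈ 55.7 mm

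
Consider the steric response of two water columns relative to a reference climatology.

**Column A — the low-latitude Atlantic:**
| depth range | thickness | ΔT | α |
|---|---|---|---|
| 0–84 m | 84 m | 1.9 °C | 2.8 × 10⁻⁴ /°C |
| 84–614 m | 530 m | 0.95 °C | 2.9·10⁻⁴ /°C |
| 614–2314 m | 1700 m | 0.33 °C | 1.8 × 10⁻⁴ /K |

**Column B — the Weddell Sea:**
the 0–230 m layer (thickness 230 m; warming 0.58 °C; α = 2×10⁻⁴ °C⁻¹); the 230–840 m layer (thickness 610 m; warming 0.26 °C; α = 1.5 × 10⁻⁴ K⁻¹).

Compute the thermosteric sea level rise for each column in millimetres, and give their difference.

A Layer 1: 2.8×10⁻⁴ × 84 × 1.9 = 0.044688 m
A Layer 2: 530 × 0.95 × 2.9×10⁻⁴ = 0.146015 m
A 614–2314 m: 1.8×10⁻⁴ × 0.33 × 1700 = 0.10098 m
A total: 0.291683 m
B Layer 1: 0.58 × 2×10⁻⁴ × 230 = 0.02668 m
B Layer 2: 1.5×10⁻⁴ × 0.26 × 610 = 0.02379 m
B total: 0.05047 m
Difference: 0.291683 − 0.05047 = 0.241213 m

A: 292 mm; B: 50.5 mm; difference 241 mm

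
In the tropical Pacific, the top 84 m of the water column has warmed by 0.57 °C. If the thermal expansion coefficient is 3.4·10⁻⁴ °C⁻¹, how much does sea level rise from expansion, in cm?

1.63 cm

Δh = αΔT·H = 3.4×10⁻⁴ × 0.57 × 84 = 0.0162792 m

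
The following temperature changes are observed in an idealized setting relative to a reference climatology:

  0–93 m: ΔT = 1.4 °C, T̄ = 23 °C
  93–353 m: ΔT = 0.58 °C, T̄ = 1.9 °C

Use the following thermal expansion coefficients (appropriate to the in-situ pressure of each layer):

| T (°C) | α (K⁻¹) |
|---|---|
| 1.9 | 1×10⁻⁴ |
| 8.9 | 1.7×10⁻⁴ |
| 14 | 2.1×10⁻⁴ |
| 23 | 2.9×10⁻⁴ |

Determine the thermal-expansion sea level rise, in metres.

Layer 1 at 23 °C → α = 2.9×10⁻⁴ K⁻¹
Layer 2 at 1.9 °C → α = 1×10⁻⁴ K⁻¹
93 × 1.4 × 2.9×10⁻⁴ = 0.037758 m
Layer 2: 1×10⁻⁴ × 260 × 0.58 = 0.01508 m
Δh = 0.037758 + 0.01508 = 0.052838 m

0.0528 m of thermosteric rise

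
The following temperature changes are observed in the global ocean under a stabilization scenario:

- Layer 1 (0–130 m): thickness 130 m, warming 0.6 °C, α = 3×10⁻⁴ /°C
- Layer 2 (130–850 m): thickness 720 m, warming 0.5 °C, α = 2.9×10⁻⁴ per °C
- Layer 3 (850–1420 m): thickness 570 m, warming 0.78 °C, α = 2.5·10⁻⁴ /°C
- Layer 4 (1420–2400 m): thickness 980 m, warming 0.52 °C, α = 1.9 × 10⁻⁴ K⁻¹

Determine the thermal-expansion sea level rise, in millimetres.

336 mm

Layer 1: 3×10⁻⁴ × 0.6 × 130 = 0.02340 m
720 × 2.9×10⁻⁴ × 0.5 = 0.10440 m
570 × 2.5×10⁻⁴ × 0.78 = 0.11115 m
1420–2400 m: 0.52 × 980 × 1.9×10⁻⁴ = 0.096824 m
Δh = 0.02340 + 0.10440 + 0.11115 + 0.096824 = 0.335774 m ≈ 336 mm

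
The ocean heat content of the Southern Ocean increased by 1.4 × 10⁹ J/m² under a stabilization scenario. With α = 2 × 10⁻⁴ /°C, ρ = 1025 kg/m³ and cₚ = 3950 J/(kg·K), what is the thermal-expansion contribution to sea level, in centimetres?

Δh = αQ/(ρcₚ) = 2×10⁻⁴ × 1.4×10⁹ / (1025 × 3950) ≈ 0.069157 m

6.92 cm of thermosteric rise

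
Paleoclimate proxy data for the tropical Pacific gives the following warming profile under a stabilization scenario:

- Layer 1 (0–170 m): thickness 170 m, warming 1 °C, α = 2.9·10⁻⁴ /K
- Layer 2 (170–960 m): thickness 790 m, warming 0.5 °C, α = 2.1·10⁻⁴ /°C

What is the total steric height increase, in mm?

2.9×10⁻⁴ × 1 × 170 = 0.04930 m
Layer 2: 2.1×10⁻⁴ × 0.5 × 790 = 0.08295 m
Δh = 0.04930 + 0.08295 = 0.13225 m ≈ 130 mm

about 130 mm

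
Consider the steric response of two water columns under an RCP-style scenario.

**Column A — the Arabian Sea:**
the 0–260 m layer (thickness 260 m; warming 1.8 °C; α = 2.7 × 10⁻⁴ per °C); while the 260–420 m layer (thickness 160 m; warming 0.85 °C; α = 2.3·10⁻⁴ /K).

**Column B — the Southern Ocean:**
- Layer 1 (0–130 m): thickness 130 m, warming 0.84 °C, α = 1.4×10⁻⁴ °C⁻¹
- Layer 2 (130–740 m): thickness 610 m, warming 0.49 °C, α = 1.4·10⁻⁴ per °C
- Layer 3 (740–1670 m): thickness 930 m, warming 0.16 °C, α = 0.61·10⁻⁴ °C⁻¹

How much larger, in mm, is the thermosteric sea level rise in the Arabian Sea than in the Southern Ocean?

A Layer 1: 260 × 1.8 × 2.7×10⁻⁴ = 0.12636 m
A 260–420 m: 0.85 × 2.3×10⁻⁴ × 160 = 0.03128 m
A total: 0.15764 m
B 1.4×10⁻⁴ × 130 × 0.84 = 0.015288 m
B 610 × 0.49 × 1.4×10⁻⁴ = 0.041846 m
B 740–1670 m: 0.16 × 0.61×10⁻⁴ × 930 = 0.0090768 m
B total: 0.0662108 m
Difference: 0.15764 − 0.0662108 = 0.0914292 m

91.4 mm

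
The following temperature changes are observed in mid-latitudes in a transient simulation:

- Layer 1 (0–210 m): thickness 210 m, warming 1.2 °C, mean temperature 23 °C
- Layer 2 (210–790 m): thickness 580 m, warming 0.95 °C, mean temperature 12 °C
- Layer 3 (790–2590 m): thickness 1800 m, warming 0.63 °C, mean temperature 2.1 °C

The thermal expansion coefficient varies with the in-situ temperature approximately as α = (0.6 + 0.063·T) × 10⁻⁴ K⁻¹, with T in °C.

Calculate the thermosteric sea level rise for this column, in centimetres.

Δh ≈ 20.9 cm

Layer 1: α = (0.6 + 0.063×23)×10⁻⁴ = 2.049×10⁻⁴ K⁻¹
Layer 2: α = (0.6 + 0.063×12)×10⁻⁴ = 1.356×10⁻⁴ K⁻¹
Layer 3: α = (0.6 + 0.063×2.1)×10⁻⁴ = 0.7323×10⁻⁴ K⁻¹
0–210 m: 2.049×10⁻⁴ × 1.2 × 210 = 0.0516348 m
210–790 m: 580 × 1.356×10⁻⁴ × 0.95 = 0.0747156 m
790–2590 m: 0.7323×10⁻⁴ × 0.63 × 1800 = 0.08304282 m
Δh = 0.0516348 + 0.0747156 + 0.08304282 = 0.20939322 m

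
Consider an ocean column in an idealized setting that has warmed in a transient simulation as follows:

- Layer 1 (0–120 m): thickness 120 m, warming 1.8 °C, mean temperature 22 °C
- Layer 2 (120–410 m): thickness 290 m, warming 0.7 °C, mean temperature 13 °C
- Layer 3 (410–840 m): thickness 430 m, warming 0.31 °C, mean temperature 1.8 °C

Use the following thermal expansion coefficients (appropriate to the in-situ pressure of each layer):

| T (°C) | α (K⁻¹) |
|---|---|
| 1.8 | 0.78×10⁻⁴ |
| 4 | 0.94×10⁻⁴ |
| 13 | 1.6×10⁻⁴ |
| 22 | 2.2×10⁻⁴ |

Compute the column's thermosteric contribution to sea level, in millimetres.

Layer 1 at 22 °C → α = 2.2×10⁻⁴ K⁻¹
Layer 2 at 13 °C → α = 1.6×10⁻⁴ K⁻¹
Layer 3 at 1.8 °C → α = 0.78×10⁻⁴ K⁻¹
2.2×10⁻⁴ × 1.8 × 120 = 0.04752 m
120–410 m: 1.6×10⁻⁴ × 0.7 × 290 = 0.03248 m
Layer 3: 430 × 0.78×10⁻⁴ × 0.31 = 0.0103974 m
Δh = 0.04752 + 0.03248 + 0.0103974 = 0.0903974 m

90.4 mm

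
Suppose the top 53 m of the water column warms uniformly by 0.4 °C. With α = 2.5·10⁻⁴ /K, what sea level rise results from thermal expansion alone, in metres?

Δh = αΔT·H = 2.5×10⁻⁴ × 0.4 × 53 = 0.00530 m

Δh ≈ 0.0053 m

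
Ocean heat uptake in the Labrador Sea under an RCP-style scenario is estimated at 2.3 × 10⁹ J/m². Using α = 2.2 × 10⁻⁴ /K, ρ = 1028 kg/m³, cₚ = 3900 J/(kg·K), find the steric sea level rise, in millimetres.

Δh = αQ/(ρcₚ) = 2.2×10⁻⁴ × 2.3×10⁹ / (1028 × 3900) ≈ 0.12621 m

126 mm of thermosteric rise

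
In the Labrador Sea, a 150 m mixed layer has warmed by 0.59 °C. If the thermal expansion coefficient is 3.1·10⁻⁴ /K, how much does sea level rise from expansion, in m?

Δh = αΔT·H = 3.1×10⁻⁴ × 0.59 × 150 = 0.027435 m

0.0274 m of thermosteric rise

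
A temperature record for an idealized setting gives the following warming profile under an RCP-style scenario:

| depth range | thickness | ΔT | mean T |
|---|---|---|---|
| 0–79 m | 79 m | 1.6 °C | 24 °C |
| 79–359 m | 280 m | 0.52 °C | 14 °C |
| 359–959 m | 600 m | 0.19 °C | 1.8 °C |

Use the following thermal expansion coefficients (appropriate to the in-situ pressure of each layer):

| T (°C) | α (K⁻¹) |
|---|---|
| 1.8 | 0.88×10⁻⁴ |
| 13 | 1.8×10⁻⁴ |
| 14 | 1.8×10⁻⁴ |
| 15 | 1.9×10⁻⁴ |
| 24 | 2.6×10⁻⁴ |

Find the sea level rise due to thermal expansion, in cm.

Layer 1 at 24 °C → α = 2.6×10⁻⁴ K⁻¹
Layer 2 at 14 °C → α = 1.8×10⁻⁴ K⁻¹
Layer 3 at 1.8 °C → α = 0.88×10⁻⁴ K⁻¹
79 × 2.6×10⁻⁴ × 1.6 = 0.032864 m
1.8×10⁻⁴ × 280 × 0.52 = 0.026208 m
359–959 m: 600 × 0.88×10⁻⁴ × 0.19 = 0.010032 m
Δh = 0.032864 + 0.026208 + 0.010032 = 0.069104 m

6.91 cm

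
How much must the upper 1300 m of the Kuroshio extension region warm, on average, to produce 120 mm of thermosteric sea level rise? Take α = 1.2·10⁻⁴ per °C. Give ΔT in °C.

about 0.769 °C

ΔT = Δh/(αH) = 0.12 / (1.2×10⁻⁴ × 1300) ≈ 0.7692 °C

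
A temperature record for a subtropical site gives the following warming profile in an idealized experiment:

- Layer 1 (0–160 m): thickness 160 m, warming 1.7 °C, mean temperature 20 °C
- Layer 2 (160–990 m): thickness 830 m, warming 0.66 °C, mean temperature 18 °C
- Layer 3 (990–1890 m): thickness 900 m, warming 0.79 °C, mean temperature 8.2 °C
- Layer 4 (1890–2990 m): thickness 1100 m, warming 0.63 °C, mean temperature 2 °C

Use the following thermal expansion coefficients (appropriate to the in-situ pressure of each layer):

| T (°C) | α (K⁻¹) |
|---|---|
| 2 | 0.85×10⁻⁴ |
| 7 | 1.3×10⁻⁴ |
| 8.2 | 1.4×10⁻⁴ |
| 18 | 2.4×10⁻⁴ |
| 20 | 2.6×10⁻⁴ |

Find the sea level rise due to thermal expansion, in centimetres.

Layer 1 at 20 °C → α = 2.6×10⁻⁴ K⁻¹
Layer 2 at 18 °C → α = 2.4×10⁻⁴ K⁻¹
Layer 3 at 8.2 °C → α = 1.4×10⁻⁴ K⁻¹
Layer 4 at 2 °C → α = 0.85×10⁻⁴ K⁻¹
0–160 m: 1.7 × 2.6×10⁻⁴ × 160 = 0.07072 m
Layer 2: 2.4×10⁻⁴ × 0.66 × 830 = 0.131472 m
1.4×10⁻⁴ × 900 × 0.79 = 0.09954 m
1890–2990 m: 1100 × 0.85×10⁻⁴ × 0.63 = 0.058905 m
Δh = 0.07072 + 0.131472 + 0.09954 + 0.058905 = 0.360637 m

Δh ≈ 36.1 cm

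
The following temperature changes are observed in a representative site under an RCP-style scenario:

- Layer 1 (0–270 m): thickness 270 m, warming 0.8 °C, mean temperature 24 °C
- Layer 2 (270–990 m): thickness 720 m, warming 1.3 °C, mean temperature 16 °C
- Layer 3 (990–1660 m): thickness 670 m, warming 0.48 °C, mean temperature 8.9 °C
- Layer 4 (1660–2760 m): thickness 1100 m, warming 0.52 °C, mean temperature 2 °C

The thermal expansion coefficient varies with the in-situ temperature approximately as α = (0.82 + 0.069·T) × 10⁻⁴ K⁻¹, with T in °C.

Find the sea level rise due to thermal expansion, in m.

about 0.334 m

Layer 1: α = (0.82 + 0.069×24)×10⁻⁴ = 2.476×10⁻⁴ K⁻¹
Layer 2: α = (0.82 + 0.069×16)×10⁻⁴ = 1.924×10⁻⁴ K⁻¹
Layer 3: α = (0.82 + 0.069×8.9)×10⁻⁴ = 1.4341×10⁻⁴ K⁻¹
Layer 4: α = (0.82 + 0.069×2)×10⁻⁴ = 0.958×10⁻⁴ K⁻¹
Layer 1: 2.476×10⁻⁴ × 270 × 0.8 = 0.0534816 m
Layer 2: 720 × 1.924×10⁻⁴ × 1.3 = 0.1800864 m
990–1660 m: 0.48 × 1.4341×10⁻⁴ × 670 = 0.046120656 m
Layer 4: 0.52 × 0.958×10⁻⁴ × 1100 = 0.0547976 m
Δh = 0.0534816 + 0.1800864 + 0.046120656 + 0.0547976 = 0.334486256 m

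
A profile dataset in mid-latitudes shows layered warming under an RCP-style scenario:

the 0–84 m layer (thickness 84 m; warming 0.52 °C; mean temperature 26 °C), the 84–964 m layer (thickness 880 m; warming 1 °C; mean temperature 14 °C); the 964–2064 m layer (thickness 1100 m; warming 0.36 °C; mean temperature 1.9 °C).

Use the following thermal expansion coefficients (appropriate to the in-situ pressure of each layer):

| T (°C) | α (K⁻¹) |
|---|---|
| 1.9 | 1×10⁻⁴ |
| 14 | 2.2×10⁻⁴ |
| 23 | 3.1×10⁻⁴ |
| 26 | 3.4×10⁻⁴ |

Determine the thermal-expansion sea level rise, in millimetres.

Layer 1 at 26 °C → α = 3.4×10⁻⁴ K⁻¹
Layer 2 at 14 °C → α = 2.2×10⁻⁴ K⁻¹
Layer 3 at 1.9 °C → α = 1×10⁻⁴ K⁻¹
Layer 1: 3.4×10⁻⁴ × 84 × 0.52 = 0.0148512 m
Layer 2: 1 × 880 × 2.2×10⁻⁴ = 0.19360 m
964–2064 m: 0.36 × 1×10⁻⁴ × 1100 = 0.03960 m
Δh = 0.0148512 + 0.19360 + 0.03960 = 0.2480512 m ≈ 248 mm

Δh = 248 mm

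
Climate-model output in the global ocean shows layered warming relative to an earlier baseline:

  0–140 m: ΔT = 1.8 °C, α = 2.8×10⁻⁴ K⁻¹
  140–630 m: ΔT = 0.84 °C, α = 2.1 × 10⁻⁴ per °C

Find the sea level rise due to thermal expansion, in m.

Layer 1: 140 × 1.8 × 2.8×10⁻⁴ = 0.07056 m
140–630 m: 0.84 × 490 × 2.1×10⁻⁴ = 0.086436 m
Δh = 0.07056 + 0.086436 = 0.156996 m

Δh = 0.157 m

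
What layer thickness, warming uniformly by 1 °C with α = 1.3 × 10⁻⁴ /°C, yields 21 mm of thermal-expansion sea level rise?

H = Δh/(αΔT) = 0.021 / (1.3×10⁻⁴ × 1) ≈ 161.5 m

about 162 m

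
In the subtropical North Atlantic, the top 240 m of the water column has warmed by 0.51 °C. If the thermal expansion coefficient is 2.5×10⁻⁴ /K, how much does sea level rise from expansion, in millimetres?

Δh = αΔT·H = 2.5×10⁻⁴ × 0.51 × 240 = 0.03060 m

31 mm of thermosteric rise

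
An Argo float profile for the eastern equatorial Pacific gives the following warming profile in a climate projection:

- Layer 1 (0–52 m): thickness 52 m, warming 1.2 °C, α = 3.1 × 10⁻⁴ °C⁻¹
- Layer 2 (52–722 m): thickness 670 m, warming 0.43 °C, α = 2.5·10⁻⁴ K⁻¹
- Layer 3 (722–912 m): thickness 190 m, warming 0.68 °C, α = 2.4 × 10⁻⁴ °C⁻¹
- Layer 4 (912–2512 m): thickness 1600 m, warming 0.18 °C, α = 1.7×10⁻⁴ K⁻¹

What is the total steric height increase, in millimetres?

Layer 1: 3.1×10⁻⁴ × 52 × 1.2 = 0.019344 m
0.43 × 2.5×10⁻⁴ × 670 = 0.072025 m
722–912 m: 2.4×10⁻⁴ × 190 × 0.68 = 0.031008 m
Layer 4: 1.7×10⁻⁴ × 0.18 × 1600 = 0.04896 m
Δh = 0.019344 + 0.072025 + 0.031008 + 0.04896 = 0.171337 m

171 mm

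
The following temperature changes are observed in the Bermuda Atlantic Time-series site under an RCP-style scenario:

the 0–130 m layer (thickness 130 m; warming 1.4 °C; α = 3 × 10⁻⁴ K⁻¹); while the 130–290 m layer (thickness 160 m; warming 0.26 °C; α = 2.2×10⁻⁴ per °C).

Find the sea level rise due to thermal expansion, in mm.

63.8 mm of thermosteric rise

Layer 1: 3×10⁻⁴ × 1.4 × 130 = 0.05460 m
130–290 m: 2.2×10⁻⁴ × 0.26 × 160 = 0.009152 m
Δh = 0.05460 + 0.009152 = 0.063752 m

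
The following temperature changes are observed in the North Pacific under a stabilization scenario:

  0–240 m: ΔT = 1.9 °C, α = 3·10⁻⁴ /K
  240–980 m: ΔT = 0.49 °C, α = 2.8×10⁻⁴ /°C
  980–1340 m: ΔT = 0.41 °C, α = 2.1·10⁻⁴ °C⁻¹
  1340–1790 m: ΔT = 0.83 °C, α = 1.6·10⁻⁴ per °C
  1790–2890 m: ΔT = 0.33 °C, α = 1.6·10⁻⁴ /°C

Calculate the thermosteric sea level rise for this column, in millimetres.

about 390 mm

Layer 1: 1.9 × 240 × 3×10⁻⁴ = 0.13680 m
0.49 × 740 × 2.8×10⁻⁴ = 0.101528 m
Layer 3: 0.41 × 2.1×10⁻⁴ × 360 = 0.030996 m
1340–1790 m: 450 × 0.83 × 1.6×10⁻⁴ = 0.05976 m
1790–2890 m: 0.33 × 1.6×10⁻⁴ × 1100 = 0.05808 m
Δh = 0.13680 + 0.101528 + 0.030996 + 0.05976 + 0.05808 = 0.387164 m ≈ 390 mm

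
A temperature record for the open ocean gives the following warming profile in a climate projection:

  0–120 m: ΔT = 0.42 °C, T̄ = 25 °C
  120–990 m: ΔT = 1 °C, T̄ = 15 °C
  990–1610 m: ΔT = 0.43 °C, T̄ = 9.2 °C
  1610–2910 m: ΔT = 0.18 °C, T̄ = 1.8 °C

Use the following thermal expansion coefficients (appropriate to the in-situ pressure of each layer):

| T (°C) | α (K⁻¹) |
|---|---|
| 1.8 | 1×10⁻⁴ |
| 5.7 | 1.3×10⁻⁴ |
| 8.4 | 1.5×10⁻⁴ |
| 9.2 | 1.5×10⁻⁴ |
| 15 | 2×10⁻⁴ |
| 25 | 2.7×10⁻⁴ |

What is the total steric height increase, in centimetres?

Δh ≈ 25.1 cm

Layer 1 at 25 °C → α = 2.7×10⁻⁴ K⁻¹
Layer 2 at 15 °C → α = 2×10⁻⁴ K⁻¹
Layer 3 at 9.2 °C → α = 1.5×10⁻⁴ K⁻¹
Layer 4 at 1.8 °C → α = 1×10⁻⁴ K⁻¹
0–120 m: 120 × 0.42 × 2.7×10⁻⁴ = 0.013608 m
2×10⁻⁴ × 1 × 870 = 0.17400 m
990–1610 m: 0.43 × 1.5×10⁻⁴ × 620 = 0.03999 m
1610–2910 m: 1×10⁻⁴ × 0.18 × 1300 = 0.02340 m
Δh = 0.013608 + 0.17400 + 0.03999 + 0.02340 = 0.250998 m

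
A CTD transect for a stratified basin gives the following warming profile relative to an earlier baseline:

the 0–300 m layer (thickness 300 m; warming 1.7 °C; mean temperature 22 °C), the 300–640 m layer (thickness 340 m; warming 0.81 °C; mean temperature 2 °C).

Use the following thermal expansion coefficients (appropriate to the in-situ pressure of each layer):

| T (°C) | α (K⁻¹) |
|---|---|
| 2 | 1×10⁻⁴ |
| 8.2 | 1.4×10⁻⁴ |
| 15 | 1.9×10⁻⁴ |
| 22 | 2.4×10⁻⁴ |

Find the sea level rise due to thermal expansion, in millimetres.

Layer 1 at 22 °C → α = 2.4×10⁻⁴ K⁻¹
Layer 2 at 2 °C → α = 1×10⁻⁴ K⁻¹
2.4×10⁻⁴ × 1.7 × 300 = 0.12240 m
Layer 2: 0.81 × 1×10⁻⁴ × 340 = 0.02754 m
Δh = 0.12240 + 0.02754 = 0.14994 m

Δh = 150 mm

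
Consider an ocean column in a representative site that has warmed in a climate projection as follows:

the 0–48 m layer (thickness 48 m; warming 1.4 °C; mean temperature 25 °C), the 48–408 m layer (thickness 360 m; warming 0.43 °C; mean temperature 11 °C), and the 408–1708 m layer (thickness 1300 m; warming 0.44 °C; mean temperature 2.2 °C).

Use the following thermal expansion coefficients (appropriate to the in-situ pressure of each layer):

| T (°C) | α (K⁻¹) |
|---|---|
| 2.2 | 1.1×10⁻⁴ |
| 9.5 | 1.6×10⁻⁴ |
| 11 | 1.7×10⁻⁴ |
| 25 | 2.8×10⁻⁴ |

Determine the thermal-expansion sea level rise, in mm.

Layer 1 at 25 °C → α = 2.8×10⁻⁴ K⁻¹
Layer 2 at 11 °C → α = 1.7×10⁻⁴ K⁻¹
Layer 3 at 2.2 °C → α = 1.1×10⁻⁴ K⁻¹
Layer 1: 2.8×10⁻⁴ × 1.4 × 48 = 0.018816 m
48–408 m: 0.43 × 1.7×10⁻⁴ × 360 = 0.026316 m
Layer 3: 1300 × 0.44 × 1.1×10⁻⁴ = 0.06292 m
Δh = 0.018816 + 0.026316 + 0.06292 = 0.108052 m ≈ 110 mm

Δh ≈ 110 mm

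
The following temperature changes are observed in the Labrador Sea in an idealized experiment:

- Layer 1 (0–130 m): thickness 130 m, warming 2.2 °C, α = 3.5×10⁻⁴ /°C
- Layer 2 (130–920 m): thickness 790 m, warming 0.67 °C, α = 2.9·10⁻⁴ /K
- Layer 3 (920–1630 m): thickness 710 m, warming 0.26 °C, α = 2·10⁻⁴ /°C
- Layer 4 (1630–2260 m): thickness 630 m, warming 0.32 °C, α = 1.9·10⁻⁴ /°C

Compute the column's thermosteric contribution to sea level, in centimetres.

0–130 m: 3.5×10⁻⁴ × 2.2 × 130 = 0.10010 m
2.9×10⁻⁴ × 790 × 0.67 = 0.153497 m
Layer 3: 2×10⁻⁴ × 0.26 × 710 = 0.03692 m
1.9×10⁻⁴ × 0.32 × 630 = 0.038304 m
Δh = 0.10010 + 0.153497 + 0.03692 + 0.038304 = 0.328821 m ≈ 32.9 cm

about 32.9 cm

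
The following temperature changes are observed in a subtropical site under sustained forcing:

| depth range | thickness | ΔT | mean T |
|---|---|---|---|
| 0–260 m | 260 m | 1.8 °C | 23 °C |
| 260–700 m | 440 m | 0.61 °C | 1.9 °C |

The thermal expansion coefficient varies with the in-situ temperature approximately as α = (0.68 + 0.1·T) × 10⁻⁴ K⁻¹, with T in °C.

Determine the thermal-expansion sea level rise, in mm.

163 mm of thermosteric rise

Layer 1: α = (0.68 + 0.1×23)×10⁻⁴ = 2.98×10⁻⁴ K⁻¹
Layer 2: α = (0.68 + 0.1×1.9)×10⁻⁴ = 0.87×10⁻⁴ K⁻¹
Layer 1: 1.8 × 260 × 2.98×10⁻⁴ = 0.139464 m
0.61 × 440 × 0.87×10⁻⁴ = 0.0233508 m
Δh = 0.139464 + 0.0233508 = 0.1628148 m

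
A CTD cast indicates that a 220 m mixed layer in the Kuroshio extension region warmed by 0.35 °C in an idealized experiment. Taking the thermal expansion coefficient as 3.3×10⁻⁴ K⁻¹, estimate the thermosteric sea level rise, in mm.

25 mm of thermosteric rise

Δh = αΔT·H = 3.3×10⁻⁴ × 0.35 × 220 = 0.02541 m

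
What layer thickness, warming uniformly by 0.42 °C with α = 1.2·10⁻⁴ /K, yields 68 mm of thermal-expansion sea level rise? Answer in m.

H = Δh/(αΔT) = 0.068 / (1.2×10⁻⁴ × 0.42) ≈ 1349 m

H ≈ 1350 m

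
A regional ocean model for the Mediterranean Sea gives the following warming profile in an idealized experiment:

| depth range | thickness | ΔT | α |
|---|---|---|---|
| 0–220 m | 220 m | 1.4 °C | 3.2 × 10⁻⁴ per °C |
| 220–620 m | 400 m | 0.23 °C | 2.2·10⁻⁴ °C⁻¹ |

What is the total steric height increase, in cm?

Δh = 11.9 cm

220 × 1.4 × 3.2×10⁻⁴ = 0.09856 m
Layer 2: 0.23 × 400 × 2.2×10⁻⁴ = 0.02024 m
Δh = 0.09856 + 0.02024 = 0.11880 m ≈ 11.9 cm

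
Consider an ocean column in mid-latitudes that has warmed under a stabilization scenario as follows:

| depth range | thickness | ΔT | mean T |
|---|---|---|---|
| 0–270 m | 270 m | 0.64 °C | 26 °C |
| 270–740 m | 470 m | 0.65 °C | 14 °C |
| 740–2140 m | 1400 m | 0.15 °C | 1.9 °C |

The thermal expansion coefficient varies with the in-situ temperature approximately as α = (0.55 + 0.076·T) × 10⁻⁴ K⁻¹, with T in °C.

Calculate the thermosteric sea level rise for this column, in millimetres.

about 108 mm

Layer 1: α = (0.55 + 0.076×26)×10⁻⁴ = 2.526×10⁻⁴ K⁻¹
Layer 2: α = (0.55 + 0.076×14)×10⁻⁴ = 1.614×10⁻⁴ K⁻¹
Layer 3: α = (0.55 + 0.076×1.9)×10⁻⁴ = 0.6944×10⁻⁴ K⁻¹
270 × 2.526×10⁻⁴ × 0.64 = 0.04364928 m
0.65 × 1.614×10⁻⁴ × 470 = 0.0493077 m
0.6944×10⁻⁴ × 1400 × 0.15 = 0.0145824 m
Δh = 0.04364928 + 0.0493077 + 0.0145824 = 0.10753938 m ≈ 108 mm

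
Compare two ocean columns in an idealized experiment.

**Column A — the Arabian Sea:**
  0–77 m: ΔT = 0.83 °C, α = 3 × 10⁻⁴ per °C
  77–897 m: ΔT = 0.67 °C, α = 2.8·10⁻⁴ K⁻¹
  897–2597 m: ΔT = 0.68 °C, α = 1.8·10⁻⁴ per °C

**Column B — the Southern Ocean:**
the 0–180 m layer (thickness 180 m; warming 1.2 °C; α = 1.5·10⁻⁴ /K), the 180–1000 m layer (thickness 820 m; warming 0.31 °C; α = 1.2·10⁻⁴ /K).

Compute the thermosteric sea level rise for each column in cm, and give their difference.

Δh_A ≈ 38.1 cm, Δh_B ≈ 6.29 cm; difference ≈ 31.8 cm

A 0–77 m: 3×10⁻⁴ × 77 × 0.83 = 0.019173 m
A Layer 2: 0.67 × 820 × 2.8×10⁻⁴ = 0.153832 m
A 897–2597 m: 1700 × 1.8×10⁻⁴ × 0.68 = 0.20808 m
A total: 0.381085 m
B 0–180 m: 1.5×10⁻⁴ × 1.2 × 180 = 0.03240 m
B 820 × 0.31 × 1.2×10⁻⁴ = 0.030504 m
B total: 0.062904 m
Difference: 0.381085 − 0.062904 = 0.318181 m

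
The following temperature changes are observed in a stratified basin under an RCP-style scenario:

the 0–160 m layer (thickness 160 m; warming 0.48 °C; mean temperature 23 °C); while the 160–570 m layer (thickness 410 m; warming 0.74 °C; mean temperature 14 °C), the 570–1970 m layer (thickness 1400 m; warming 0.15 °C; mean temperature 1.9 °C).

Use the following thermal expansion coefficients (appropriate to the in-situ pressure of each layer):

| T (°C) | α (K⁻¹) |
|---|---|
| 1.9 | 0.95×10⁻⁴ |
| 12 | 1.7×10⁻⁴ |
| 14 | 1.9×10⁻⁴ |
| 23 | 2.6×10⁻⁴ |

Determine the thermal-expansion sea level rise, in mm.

Layer 1 at 23 °C → α = 2.6×10⁻⁴ K⁻¹
Layer 2 at 14 °C → α = 1.9×10⁻⁴ K⁻¹
Layer 3 at 1.9 °C → α = 0.95×10⁻⁴ K⁻¹
2.6×10⁻⁴ × 0.48 × 160 = 0.019968 m
Layer 2: 410 × 0.74 × 1.9×10⁻⁴ = 0.057646 m
Layer 3: 0.95×10⁻⁴ × 0.15 × 1400 = 0.01995 m
Δh = 0.019968 + 0.057646 + 0.01995 = 0.097564 m

98 mm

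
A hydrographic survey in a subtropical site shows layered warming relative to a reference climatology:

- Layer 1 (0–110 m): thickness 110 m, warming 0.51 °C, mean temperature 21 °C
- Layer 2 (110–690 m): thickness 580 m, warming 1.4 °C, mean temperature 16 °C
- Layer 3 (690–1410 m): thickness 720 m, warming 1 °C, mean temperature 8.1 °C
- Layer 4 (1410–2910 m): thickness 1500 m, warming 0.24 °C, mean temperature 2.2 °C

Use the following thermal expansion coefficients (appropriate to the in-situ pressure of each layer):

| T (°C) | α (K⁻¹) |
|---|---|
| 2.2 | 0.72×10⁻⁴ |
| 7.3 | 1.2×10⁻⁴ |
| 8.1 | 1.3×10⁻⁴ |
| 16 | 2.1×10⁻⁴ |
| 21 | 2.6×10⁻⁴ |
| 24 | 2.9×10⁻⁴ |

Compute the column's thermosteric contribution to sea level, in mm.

305 mm

Layer 1 at 21 °C → α = 2.6×10⁻⁴ K⁻¹
Layer 2 at 16 °C → α = 2.1×10⁻⁴ K⁻¹
Layer 3 at 8.1 °C → α = 1.3×10⁻⁴ K⁻¹
Layer 4 at 2.2 °C → α = 0.72×10⁻⁴ K⁻¹
0–110 m: 2.6×10⁻⁴ × 0.51 × 110 = 0.014586 m
110–690 m: 2.1×10⁻⁴ × 580 × 1.4 = 0.17052 m
1.3×10⁻⁴ × 1 × 720 = 0.09360 m
1410–2910 m: 0.24 × 0.72×10⁻⁴ × 1500 = 0.02592 m
Δh = 0.014586 + 0.17052 + 0.09360 + 0.02592 = 0.304626 m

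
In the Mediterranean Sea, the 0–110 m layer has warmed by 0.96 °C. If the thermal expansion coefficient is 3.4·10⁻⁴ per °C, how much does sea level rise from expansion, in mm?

Δh = αΔT·H = 3.4×10⁻⁴ × 0.96 × 110 = 0.035904 m

35.9 mm of thermosteric rise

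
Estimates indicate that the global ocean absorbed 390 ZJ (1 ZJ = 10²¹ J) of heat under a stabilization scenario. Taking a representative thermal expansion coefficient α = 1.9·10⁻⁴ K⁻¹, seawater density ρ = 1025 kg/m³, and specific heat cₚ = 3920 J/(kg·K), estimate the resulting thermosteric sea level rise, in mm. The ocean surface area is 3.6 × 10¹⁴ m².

51.2 mm of thermosteric rise

Per unit area: Q = 390×10²¹ / (3.6×10¹⁴) ≈ 1.083×10⁹ J/m²
Δh = αQ/(ρcₚ) = 1.9×10⁻⁴ × 1.083×10⁹ / (1025 × 3920) ≈ 0.051212 m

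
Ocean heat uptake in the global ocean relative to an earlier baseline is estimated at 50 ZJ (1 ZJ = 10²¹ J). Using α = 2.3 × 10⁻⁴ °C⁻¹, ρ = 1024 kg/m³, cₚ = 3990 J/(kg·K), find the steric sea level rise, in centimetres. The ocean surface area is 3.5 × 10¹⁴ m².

Per unit area: Q = 50×10²¹ / (3.5×10¹⁴) ≈ 1.429×10⁸ J/m²
Δh = αQ/(ρcₚ) = 2.3×10⁻⁴ × 1.429×10⁸ / (1024 × 3990) ≈ 0.0080443 m

Δh ≈ 0.804 cm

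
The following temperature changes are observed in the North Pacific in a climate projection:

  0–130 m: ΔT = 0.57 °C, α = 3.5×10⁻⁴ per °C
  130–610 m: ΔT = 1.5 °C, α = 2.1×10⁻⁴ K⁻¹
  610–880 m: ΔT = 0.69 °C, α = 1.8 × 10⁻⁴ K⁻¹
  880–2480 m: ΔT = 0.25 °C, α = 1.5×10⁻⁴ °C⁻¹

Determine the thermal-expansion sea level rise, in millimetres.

0–130 m: 0.57 × 3.5×10⁻⁴ × 130 = 0.025935 m
1.5 × 480 × 2.1×10⁻⁴ = 0.15120 m
610–880 m: 0.69 × 270 × 1.8×10⁻⁴ = 0.033534 m
880–2480 m: 0.25 × 1600 × 1.5×10⁻⁴ = 0.06000 m
Δh = 0.025935 + 0.15120 + 0.033534 + 0.06000 = 0.270669 m

271 mm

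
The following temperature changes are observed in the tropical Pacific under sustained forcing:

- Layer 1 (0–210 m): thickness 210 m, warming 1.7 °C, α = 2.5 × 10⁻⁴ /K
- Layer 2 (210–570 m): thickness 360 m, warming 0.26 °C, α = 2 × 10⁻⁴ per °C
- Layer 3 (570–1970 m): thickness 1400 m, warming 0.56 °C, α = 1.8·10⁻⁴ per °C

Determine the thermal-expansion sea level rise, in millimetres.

Layer 1: 2.5×10⁻⁴ × 1.7 × 210 = 0.08925 m
Layer 2: 0.26 × 2×10⁻⁴ × 360 = 0.01872 m
1400 × 1.8×10⁻⁴ × 0.56 = 0.14112 m
Δh = 0.08925 + 0.01872 + 0.14112 = 0.24909 m ≈ 249 mm

249 mm of thermosteric rise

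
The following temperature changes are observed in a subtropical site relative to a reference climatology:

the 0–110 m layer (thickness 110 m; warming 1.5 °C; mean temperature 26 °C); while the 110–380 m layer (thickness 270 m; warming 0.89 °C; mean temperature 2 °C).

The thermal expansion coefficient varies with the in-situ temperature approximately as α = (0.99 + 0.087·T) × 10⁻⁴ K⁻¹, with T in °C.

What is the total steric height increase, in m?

Δh = 0.082 m

Layer 1: α = (0.99 + 0.087×26)×10⁻⁴ = 3.252×10⁻⁴ K⁻¹
Layer 2: α = (0.99 + 0.087×2)×10⁻⁴ = 1.164×10⁻⁴ K⁻¹
110 × 1.5 × 3.252×10⁻⁴ = 0.053658 m
1.164×10⁻⁴ × 0.89 × 270 = 0.02797092 m
Δh = 0.053658 + 0.02797092 = 0.08162892 m ≈ 0.082 m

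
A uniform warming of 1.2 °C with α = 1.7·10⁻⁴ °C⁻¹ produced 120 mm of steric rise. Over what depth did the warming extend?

H = Δh/(αΔT) = 0.12 / (1.7×10⁻⁴ × 1.2) ≈ 588.2 m

about 590 m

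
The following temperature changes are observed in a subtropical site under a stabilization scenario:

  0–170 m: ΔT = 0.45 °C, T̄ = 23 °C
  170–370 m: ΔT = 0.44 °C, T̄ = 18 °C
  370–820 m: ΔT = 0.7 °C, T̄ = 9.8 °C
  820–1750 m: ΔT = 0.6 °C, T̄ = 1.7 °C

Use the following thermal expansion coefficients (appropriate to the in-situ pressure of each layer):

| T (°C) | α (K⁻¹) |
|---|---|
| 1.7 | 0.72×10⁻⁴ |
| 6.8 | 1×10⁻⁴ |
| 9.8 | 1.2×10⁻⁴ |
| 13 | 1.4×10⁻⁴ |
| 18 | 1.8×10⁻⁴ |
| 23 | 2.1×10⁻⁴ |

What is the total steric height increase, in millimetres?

Layer 1 at 23 °C → α = 2.1×10⁻⁴ K⁻¹
Layer 2 at 18 °C → α = 1.8×10⁻⁴ K⁻¹
Layer 3 at 9.8 °C → α = 1.2×10⁻⁴ K⁻¹
Layer 4 at 1.7 °C → α = 0.72×10⁻⁴ K⁻¹
0–170 m: 0.45 × 170 × 2.1×10⁻⁴ = 0.016065 m
Layer 2: 0.44 × 200 × 1.8×10⁻⁴ = 0.01584 m
370–820 m: 450 × 0.7 × 1.2×10⁻⁴ = 0.03780 m
0.6 × 930 × 0.72×10⁻⁴ = 0.040176 m
Δh = 0.016065 + 0.01584 + 0.03780 + 0.040176 = 0.109881 m

110 mm of thermosteric rise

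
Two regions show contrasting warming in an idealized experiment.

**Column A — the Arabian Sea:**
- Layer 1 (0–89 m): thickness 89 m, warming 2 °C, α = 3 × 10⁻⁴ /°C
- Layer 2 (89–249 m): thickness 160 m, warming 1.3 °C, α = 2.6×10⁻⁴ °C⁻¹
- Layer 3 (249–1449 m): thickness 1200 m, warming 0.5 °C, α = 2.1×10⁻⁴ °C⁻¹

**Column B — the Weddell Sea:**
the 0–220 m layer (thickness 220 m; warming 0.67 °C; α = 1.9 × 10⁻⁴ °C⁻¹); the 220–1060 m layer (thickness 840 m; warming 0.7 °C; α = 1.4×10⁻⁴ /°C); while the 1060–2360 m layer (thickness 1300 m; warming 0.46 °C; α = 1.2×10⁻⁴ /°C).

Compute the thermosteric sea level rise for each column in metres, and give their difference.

A Layer 1: 89 × 2 × 3×10⁻⁴ = 0.05340 m
A 2.6×10⁻⁴ × 160 × 1.3 = 0.05408 m
A 249–1449 m: 0.5 × 1200 × 2.1×10⁻⁴ = 0.12600 m
A total: 0.23348 m
B Layer 1: 0.67 × 1.9×10⁻⁴ × 220 = 0.028006 m
B Layer 2: 840 × 1.4×10⁻⁴ × 0.7 = 0.08232 m
B Layer 3: 1.2×10⁻⁴ × 1300 × 0.46 = 0.07176 m
B total: 0.182086 m
Difference: 0.23348 − 0.182086 = 0.051394 m

Δh_A ≈ 0.233 m, Δh_B ≈ 0.182 m; difference ≈ 0.0514 m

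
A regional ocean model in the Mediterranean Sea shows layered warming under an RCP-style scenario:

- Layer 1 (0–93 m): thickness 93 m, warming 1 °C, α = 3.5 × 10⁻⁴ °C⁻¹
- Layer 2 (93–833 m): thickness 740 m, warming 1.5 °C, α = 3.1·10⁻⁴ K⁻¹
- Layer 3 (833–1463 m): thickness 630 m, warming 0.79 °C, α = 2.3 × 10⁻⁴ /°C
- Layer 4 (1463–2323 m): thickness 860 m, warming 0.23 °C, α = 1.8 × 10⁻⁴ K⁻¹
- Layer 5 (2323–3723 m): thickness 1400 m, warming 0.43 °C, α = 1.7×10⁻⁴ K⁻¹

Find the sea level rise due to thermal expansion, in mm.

Layer 1: 93 × 1 × 3.5×10⁻⁴ = 0.03255 m
Layer 2: 3.1×10⁻⁴ × 740 × 1.5 = 0.34410 m
0.79 × 2.3×10⁻⁴ × 630 = 0.114471 m
Layer 4: 0.23 × 1.8×10⁻⁴ × 860 = 0.035604 m
2323–3723 m: 1.7×10⁻⁴ × 1400 × 0.43 = 0.10234 m
Δh = 0.03255 + 0.34410 + 0.114471 + 0.035604 + 0.10234 = 0.629065 m

Δh ≈ 629 mm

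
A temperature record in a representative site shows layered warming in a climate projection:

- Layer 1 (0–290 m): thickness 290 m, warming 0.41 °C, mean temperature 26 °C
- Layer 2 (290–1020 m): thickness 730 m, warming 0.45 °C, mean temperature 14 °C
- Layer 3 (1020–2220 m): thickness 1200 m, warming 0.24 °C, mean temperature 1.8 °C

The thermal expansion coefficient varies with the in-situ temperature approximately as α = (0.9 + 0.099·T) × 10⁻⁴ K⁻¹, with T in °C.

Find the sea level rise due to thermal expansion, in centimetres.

about 15 cm

Layer 1: α = (0.9 + 0.099×26)×10⁻⁴ = 3.474×10⁻⁴ K⁻¹
Layer 2: α = (0.9 + 0.099×14)×10⁻⁴ = 2.286×10⁻⁴ K⁻¹
Layer 3: α = (0.9 + 0.099×1.8)×10⁻⁴ = 1.0782×10⁻⁴ K⁻¹
290 × 3.474×10⁻⁴ × 0.41 = 0.04130586 m
290–1020 m: 730 × 2.286×10⁻⁴ × 0.45 = 0.0750951 m
1020–2220 m: 1.0782×10⁻⁴ × 1200 × 0.24 = 0.03105216 m
Δh = 0.04130586 + 0.0750951 + 0.03105216 = 0.14745312 m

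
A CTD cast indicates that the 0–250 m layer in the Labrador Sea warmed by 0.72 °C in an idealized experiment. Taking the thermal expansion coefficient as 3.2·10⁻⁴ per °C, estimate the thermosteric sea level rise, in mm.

Δh = αΔT·H = 3.2×10⁻⁴ × 0.72 × 250 = 0.05760 m

Δh = 57.6 mm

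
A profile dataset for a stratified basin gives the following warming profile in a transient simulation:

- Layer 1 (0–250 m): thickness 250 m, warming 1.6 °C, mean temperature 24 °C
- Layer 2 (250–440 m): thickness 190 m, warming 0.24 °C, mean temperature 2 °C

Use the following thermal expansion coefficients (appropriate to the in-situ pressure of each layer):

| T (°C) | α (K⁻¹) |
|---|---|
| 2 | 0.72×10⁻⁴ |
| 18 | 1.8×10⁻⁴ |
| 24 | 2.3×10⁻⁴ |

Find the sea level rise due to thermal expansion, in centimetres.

Layer 1 at 24 °C → α = 2.3×10⁻⁴ K⁻¹
Layer 2 at 2 °C → α = 0.72×10⁻⁴ K⁻¹
Layer 1: 2.3×10⁻⁴ × 1.6 × 250 = 0.09200 m
0.24 × 190 × 0.72×10⁻⁴ = 0.0032832 m
Δh = 0.09200 + 0.0032832 = 0.0952832 m ≈ 9.53 cm

about 9.53 cm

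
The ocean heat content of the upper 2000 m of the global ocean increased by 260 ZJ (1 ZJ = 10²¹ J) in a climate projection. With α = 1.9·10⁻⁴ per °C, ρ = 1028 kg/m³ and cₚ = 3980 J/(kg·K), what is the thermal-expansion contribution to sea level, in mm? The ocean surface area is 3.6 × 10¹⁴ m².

33.5 mm

Per unit area: Q = 260×10²¹ / (3.6×10¹⁴) ≈ 7.222×10⁸ J/m²
Δh = αQ/(ρcₚ) = 1.9×10⁻⁴ × 7.222×10⁸ / (1028 × 3980) ≈ 0.033538 m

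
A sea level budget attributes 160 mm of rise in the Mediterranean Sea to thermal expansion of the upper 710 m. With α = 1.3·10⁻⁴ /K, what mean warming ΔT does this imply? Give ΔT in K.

about 1.73 K

ΔT = Δh/(αH) = 0.16 / (1.3×10⁻⁴ × 710) ≈ 1.733 K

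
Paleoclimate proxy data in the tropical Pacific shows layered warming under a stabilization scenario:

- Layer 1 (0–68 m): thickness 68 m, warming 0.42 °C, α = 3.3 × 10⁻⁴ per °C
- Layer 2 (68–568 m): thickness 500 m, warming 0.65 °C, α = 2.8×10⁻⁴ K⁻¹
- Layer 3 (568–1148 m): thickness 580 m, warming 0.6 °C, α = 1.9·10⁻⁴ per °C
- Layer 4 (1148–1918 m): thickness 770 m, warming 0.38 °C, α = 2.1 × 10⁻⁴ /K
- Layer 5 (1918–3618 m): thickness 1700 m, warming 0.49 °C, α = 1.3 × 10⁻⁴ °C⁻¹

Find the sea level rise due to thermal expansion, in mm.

Layer 1: 3.3×10⁻⁴ × 0.42 × 68 = 0.0094248 m
68–568 m: 0.65 × 500 × 2.8×10⁻⁴ = 0.09100 m
568–1148 m: 1.9×10⁻⁴ × 580 × 0.6 = 0.06612 m
1148–1918 m: 2.1×10⁻⁴ × 770 × 0.38 = 0.061446 m
Layer 5: 1.3×10⁻⁴ × 0.49 × 1700 = 0.10829 m
Δh = 0.0094248 + 0.09100 + 0.06612 + 0.061446 + 0.10829 = 0.3362808 m

Δh = 336 mm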